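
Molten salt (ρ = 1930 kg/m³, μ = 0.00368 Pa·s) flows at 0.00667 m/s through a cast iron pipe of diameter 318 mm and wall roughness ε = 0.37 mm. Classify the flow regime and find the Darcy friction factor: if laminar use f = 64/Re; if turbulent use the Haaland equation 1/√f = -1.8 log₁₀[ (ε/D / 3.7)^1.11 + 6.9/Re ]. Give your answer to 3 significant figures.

f ≈ 0.0575

Re = ρVD/μ = 1930·0.00667·0.318/0.00368 = 1112.
Re < 2300 → laminar, so f = 64/Re = 0.05753 (roughness is irrelevant in laminar flow).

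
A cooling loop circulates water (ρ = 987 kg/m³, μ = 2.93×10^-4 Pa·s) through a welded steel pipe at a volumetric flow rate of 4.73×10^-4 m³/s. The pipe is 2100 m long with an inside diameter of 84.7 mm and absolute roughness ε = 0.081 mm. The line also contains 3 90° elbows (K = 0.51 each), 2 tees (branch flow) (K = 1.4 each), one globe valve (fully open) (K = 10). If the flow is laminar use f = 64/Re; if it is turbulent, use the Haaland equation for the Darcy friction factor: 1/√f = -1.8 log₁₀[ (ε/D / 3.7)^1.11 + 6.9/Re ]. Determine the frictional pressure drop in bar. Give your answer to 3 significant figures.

ΔP ≈ 0.0234 bar

Cross-sectional area A = πD²/4 = π(0.0847)²/4 = 0.005635 m²; mean velocity V = Q/A = 0.000473/0.005635 = 0.08395 m/s.
Reynolds number Re = ρVD/μ = 987 · 0.08395 · 0.0847 / 0.000293 = 2.395e+04.
Re > 4000 → turbulent. Relative roughness ε/D = 8.1e-05/0.0847 = 0.000956. Haaland: 1/√f = -1.8 log₁₀[(0.000956/3.7)^1.11 + 6.9/2.395e+04] = -1.8 log₁₀[0.000104 + 0.000288] = 6.132, so f = 0.0266.
Total minor-loss coefficient ΣK = 3·0.51 + 2·1.4 + 1·10 = 14.3.
ΔP = [f·L/D + ΣK]·(ρV²/2) = [0.0266·2100/0.0847 + 14.3]·(987·0.08395²/2) = [659.5 + 14.3]·3.478 = 2343 Pa.
ΔP = 2343 Pa = 0.0234 bar.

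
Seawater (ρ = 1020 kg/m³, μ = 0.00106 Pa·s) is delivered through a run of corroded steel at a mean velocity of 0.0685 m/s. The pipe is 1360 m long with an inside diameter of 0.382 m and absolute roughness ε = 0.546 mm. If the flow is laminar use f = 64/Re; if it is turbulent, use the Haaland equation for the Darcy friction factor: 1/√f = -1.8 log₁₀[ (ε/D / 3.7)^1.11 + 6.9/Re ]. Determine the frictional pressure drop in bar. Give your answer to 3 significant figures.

ΔP ≈ 0.00233 bar

Reynolds number Re = ρVD/μ = 1020 · 0.0685 · 0.382 / 0.00106 = 2.518e+04.
Re > 4000 → turbulent. Relative roughness ε/D = 0.000546/0.382 = 0.00143. Haaland: 1/√f = -1.8 log₁₀[(0.00143/3.7)^1.11 + 6.9/2.518e+04] = -1.8 log₁₀[0.000163 + 0.000274] = 6.048, so f = 0.02734.
Darcy-Weisbach: ΔP = f(L/D)(ρV²/2) = 0.02734·(1360/0.382)·(1020·0.0685²/2) = 0.02734·3560·2.393 = 233 Pa.
ΔP = 233 Pa = 0.00233 bar.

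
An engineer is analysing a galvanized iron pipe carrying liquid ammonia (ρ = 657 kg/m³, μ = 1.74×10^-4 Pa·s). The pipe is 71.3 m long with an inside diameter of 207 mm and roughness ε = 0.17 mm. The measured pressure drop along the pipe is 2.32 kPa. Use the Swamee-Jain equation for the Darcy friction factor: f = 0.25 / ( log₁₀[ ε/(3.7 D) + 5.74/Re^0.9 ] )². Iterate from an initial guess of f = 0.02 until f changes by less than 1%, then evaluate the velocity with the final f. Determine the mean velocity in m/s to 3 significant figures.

V ≈ 1.03 m/s

Rearranging Darcy-Weisbach: V = √(2·ΔP·D/(f·L·ρ)). With ε/D = 0.00017/0.207 = 0.000821, iterate starting from f = 0.02:
  f = 0.02 → V = √(2·2320·0.207/(0.02·71.3·657)) = 1.013 m/s; Re = ρVD/μ = 7.914e+05; f → 0.01927
  f = 0.01927 → V = 1.031 m/s; Re = 8.062e+05; f → 0.01926
Converged (Δf/f < 1%). With the final f = 0.01926: V = √(2·2320·0.207/(0.01926·71.3·657)) = 1.032 m/s.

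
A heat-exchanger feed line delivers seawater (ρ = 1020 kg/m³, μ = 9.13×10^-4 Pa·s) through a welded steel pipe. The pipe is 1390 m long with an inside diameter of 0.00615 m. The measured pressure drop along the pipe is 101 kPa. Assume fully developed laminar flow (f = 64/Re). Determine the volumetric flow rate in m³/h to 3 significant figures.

For laminar flow, f = 64/Re with Re = ρVD/μ, so Darcy-Weisbach reduces to ΔP = 32μLV/D². Solving for V: V = ΔP·D²/(32μL) = 1.01e+05·(0.00615)²/(32·0.000913·1390) = 0.09407 m/s.
Check: Re = ρVD/μ = 1020·0.09407·0.00615/0.000913 = 646.3 < 2300, so the laminar assumption holds.
Q = V·A = 0.09407·(π/4·0.00615²) = 2.794e-06 m³/s = 0.0101 m³/h.

Q ≈ 0.0101 m³/h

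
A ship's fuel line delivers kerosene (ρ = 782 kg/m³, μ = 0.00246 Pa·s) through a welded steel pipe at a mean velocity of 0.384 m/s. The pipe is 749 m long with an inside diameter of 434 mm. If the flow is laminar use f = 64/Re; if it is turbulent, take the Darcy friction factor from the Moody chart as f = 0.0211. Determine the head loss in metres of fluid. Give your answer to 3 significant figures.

h_f ≈ 0.274 m

Reynolds number Re = ρVD/μ = 782 · 0.384 · 0.434 / 0.00246 = 5.298e+04.
Re > 4000 → turbulent; use the Moody-chart value f = 0.0211.
Darcy-Weisbach: ΔP = f(L/D)(ρV²/2) = 0.0211·(749/0.434)·(782·0.384²/2) = 0.0211·1726·57.66 = 2099 Pa.
Head loss h_f = ΔP/(ρg) = 2099/(782·9.81) = 0.274 m.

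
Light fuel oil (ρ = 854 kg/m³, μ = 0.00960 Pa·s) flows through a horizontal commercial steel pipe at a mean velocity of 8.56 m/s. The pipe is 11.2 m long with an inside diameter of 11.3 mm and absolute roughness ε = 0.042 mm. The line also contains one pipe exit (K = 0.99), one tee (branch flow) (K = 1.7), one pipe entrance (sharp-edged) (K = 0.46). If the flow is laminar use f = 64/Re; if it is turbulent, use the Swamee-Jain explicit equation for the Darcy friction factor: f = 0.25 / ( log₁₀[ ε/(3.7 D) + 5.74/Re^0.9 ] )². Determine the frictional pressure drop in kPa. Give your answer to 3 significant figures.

Reynolds number Re = ρVD/μ = 854 · 8.56 · 0.0113 / 0.0096 = 8605.
Re > 4000 → turbulent. Relative roughness ε/D = 4.2e-05/0.0113 = 0.00372. Swamee-Jain: f = 0.25/(log₁₀[0.00372/3.7 + 5.74/8605^0.9])² = 0.25/(log₁₀[0.001 + 0.00165])² = 0.25/(-2.576)² = 0.03768.
Total minor-loss coefficient ΣK = 1·0.99 + 1·1.7 + 1·0.46 = 3.15.
ΔP = [f·L/D + ΣK]·(ρV²/2) = [0.03768·11.2/0.0113 + 3.15]·(854·8.56²/2) = [37.34 + 3.15]·3.129e+04 = 1.267e+06 Pa.
ΔP = 1.267e+06 Pa = 1270 kPa.

ΔP ≈ 1270 kPa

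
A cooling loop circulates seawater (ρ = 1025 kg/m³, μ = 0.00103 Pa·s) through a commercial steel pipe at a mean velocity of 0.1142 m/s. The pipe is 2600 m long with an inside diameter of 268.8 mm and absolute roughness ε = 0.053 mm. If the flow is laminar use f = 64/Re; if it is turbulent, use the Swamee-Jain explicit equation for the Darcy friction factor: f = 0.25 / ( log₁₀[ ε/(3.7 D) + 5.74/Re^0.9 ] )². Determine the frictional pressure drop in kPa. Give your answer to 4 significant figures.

ΔP ≈ 1.544 kPa

Reynolds number Re = ρVD/μ = 1025 · 0.1142 · 0.2688 / 0.00103 = 3.055e+04.
Re > 4000 → turbulent. Relative roughness ε/D = 5.3e-05/0.2688 = 0.000197. Swamee-Jain: f = 0.25/(log₁₀[0.000197/3.7 + 5.74/3.055e+04^0.9])² = 0.25/(log₁₀[5.33e-05 + 0.000528])² = 0.25/(-3.236)² = 0.02388.
Darcy-Weisbach: ΔP = f(L/D)(ρV²/2) = 0.02388·(2600/0.2688)·(1025·0.1142²/2) = 0.02388·9673·6.684 = 1544 Pa.
ΔP = 1544 Pa = 1.544 kPa.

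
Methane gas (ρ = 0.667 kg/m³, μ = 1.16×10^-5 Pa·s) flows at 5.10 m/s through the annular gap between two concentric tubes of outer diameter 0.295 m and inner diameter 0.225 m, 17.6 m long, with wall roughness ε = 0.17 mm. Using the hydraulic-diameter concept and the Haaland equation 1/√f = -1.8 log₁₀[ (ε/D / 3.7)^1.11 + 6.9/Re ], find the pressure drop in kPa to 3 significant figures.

Hydraulic diameter D_h = 4A/P = D_o - D_i = 0.295 - 0.225 = 0.07 m.
Re = ρVD_h/μ = 0.667·5.1·0.07/1.16e-05 = 2.053e+04.
ε/D_h = 0.00017/0.07 = 0.00243; Haaland gives 1/√f = -1.8 log₁₀[0.000293+0.000336] = 5.762, so f = 0.03012.
ΔP = f(L/D_h)(ρV²/2) = 0.03012·17.6/0.07·8.674 = 65.69 Pa.
ΔP = 0.0657 kPa.

ΔP ≈ 0.0657 kPa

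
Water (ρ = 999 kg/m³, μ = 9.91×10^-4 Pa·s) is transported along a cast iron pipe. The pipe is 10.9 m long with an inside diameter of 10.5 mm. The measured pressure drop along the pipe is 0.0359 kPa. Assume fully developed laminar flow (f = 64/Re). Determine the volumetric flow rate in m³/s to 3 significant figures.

For laminar flow, f = 64/Re with Re = ρVD/μ, so Darcy-Weisbach reduces to ΔP = 32μLV/D². Solving for V: V = ΔP·D²/(32μL) = 35.9·(0.0105)²/(32·0.000991·10.9) = 0.01145 m/s.
Check: Re = ρVD/μ = 999·0.01145·0.0105/0.000991 = 121.2 < 2300, so the laminar assumption holds.
Q = V·A = 0.01145·(π/4·0.0105²) = 9.915e-07 m³/s = 9.91×10^-7 m³/s.

Q ≈ 9.91×10^-7 m³/s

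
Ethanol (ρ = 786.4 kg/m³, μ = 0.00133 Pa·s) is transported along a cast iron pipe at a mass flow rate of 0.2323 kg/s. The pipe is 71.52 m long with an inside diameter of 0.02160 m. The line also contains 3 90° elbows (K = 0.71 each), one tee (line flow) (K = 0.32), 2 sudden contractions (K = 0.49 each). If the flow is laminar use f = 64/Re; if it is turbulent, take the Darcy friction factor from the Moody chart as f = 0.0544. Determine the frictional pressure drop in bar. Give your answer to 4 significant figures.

ΔP ≈ 0.4690 bar

A = πD²/4 = π(0.0216)²/4 = 0.0003664 m²; mean velocity V = ṁ/(ρA) = 0.2323/(786.4 · 0.0003664) = 0.8061 m/s.
Reynolds number Re = ρVD/μ = 786.4 · 0.8061 · 0.0216 / 0.00133 = 1.03e+04.
Re > 4000 → turbulent; use the Moody-chart value f = 0.0544.
Total minor-loss coefficient ΣK = 3·0.71 + 1·0.32 + 2·0.49 = 3.43.
ΔP = [f·L/D + ΣK]·(ρV²/2) = [0.0544·71.52/0.0216 + 3.43]·(786.4·0.8061²/2) = [180.1 + 3.43]·255.5 = 4.69e+04 Pa.
ΔP = 4.69e+04 Pa = 0.4690 bar.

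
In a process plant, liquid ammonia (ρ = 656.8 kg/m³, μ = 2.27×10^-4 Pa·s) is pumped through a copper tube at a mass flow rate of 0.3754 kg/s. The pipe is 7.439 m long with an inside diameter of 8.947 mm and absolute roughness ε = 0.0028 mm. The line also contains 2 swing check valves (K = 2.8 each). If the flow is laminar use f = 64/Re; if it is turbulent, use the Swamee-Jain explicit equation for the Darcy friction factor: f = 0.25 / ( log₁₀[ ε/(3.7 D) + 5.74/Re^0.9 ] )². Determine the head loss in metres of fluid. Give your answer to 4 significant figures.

A = πD²/4 = π(0.008947)²/4 = 6.287e-05 m²; mean velocity V = ṁ/(ρA) = 0.3754/(656.8 · 6.287e-05) = 9.091 m/s.
Reynolds number Re = ρVD/μ = 656.8 · 9.091 · 0.008947 / 0.000227 = 2.353e+05.
Re > 4000 → turbulent. Relative roughness ε/D = 2.8e-06/0.008947 = 0.000313. Swamee-Jain: f = 0.25/(log₁₀[0.000313/3.7 + 5.74/2.353e+05^0.9])² = 0.25/(log₁₀[8.46e-05 + 8.4e-05])² = 0.25/(-3.773)² = 0.01756.
Total minor-loss coefficient ΣK = 2·2.8 = 5.6.
ΔP = [f·L/D + ΣK]·(ρV²/2) = [0.01756·7.439/0.008947 + 5.6]·(656.8·9.091²/2) = [14.6 + 5.6]·2.714e+04 = 5.483e+05 Pa.
Head loss h_f = ΔP/(ρg) = 5.483e+05/(656.8·9.81) = 85.09 m.

h_f ≈ 85.09 m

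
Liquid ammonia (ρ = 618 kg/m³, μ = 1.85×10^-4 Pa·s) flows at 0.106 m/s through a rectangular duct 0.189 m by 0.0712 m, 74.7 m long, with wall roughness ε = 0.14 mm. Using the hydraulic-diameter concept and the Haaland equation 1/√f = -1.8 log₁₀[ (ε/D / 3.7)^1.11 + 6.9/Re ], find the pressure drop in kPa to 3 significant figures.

ΔP ≈ 0.0644 kPa

Hydraulic diameter D_h = 4A/P = 4·(0.189·0.0712)/(2·(0.189+0.0712)) = 0.05383/0.5204 = 0.1034 m.
Re = ρVD_h/μ = 618·0.106·0.1034/0.000185 = 3.663e+04.
ε/D_h = 0.00014/0.1034 = 0.00135; Haaland gives 1/√f = -1.8 log₁₀[0.000153+0.000188] = 6.24, so f = 0.02568.
ΔP = f(L/D_h)(ρV²/2) = 0.02568·74.7/0.1034·3.472 = 64.4 Pa.
ΔP = 0.0644 kPa.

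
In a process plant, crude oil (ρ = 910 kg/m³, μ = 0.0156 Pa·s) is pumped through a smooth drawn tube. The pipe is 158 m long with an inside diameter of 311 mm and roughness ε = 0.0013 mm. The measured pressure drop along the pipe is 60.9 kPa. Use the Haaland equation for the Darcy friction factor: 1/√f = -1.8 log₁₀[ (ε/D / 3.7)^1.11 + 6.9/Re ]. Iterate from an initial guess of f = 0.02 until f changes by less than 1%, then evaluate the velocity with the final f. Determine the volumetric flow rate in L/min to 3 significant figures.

Q ≈ 16800 L/min

Rearranging Darcy-Weisbach: V = √(2·ΔP·D/(f·L·ρ)). With ε/D = 1.3e-06/0.311 = 4.18e-06, iterate starting from f = 0.02:
  f = 0.02 → V = √(2·6.09e+04·0.311/(0.02·158·910)) = 3.629 m/s; Re = ρVD/μ = 6.584e+04; f → 0.0195
  f = 0.0195 → V = 3.676 m/s; Re = 6.669e+04; f → 0.01944
Converged (Δf/f < 1%). With the final f = 0.01944: V = √(2·6.09e+04·0.311/(0.01944·158·910)) = 3.681 m/s.
Q = V·A = 3.681·(π/4·0.311²) = 0.2796 m³/s = 16800 L/min.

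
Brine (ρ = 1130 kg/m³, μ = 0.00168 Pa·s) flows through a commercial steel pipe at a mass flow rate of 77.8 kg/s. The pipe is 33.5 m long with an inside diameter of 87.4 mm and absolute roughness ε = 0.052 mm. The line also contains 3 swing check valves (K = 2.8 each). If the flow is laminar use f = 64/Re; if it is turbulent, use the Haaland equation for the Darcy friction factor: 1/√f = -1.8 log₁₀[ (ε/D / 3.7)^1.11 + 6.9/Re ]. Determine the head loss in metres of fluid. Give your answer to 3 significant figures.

h_f ≈ 103 m

A = πD²/4 = π(0.0874)²/4 = 0.005999 m²; mean velocity V = ṁ/(ρA) = 77.8/(1130 · 0.005999) = 11.48 m/s.
Reynolds number Re = ρVD/μ = 1130 · 11.48 · 0.0874 / 0.00168 = 6.746e+05.
Re > 4000 → turbulent. Relative roughness ε/D = 5.2e-05/0.0874 = 0.000595. Haaland: 1/√f = -1.8 log₁₀[(0.000595/3.7)^1.11 + 6.9/6.746e+05] = -1.8 log₁₀[6.15e-05 + 1.02e-05] = 7.46, so f = 0.01797.
Total minor-loss coefficient ΣK = 3·2.8 = 8.4.
ΔP = [f·L/D + ΣK]·(ρV²/2) = [0.01797·33.5/0.0874 + 8.4]·(1130·11.48²/2) = [6.888 + 8.4]·7.441e+04 = 1.138e+06 Pa.
Head loss h_f = ΔP/(ρg) = 1.138e+06/(1130·9.81) = 103 m.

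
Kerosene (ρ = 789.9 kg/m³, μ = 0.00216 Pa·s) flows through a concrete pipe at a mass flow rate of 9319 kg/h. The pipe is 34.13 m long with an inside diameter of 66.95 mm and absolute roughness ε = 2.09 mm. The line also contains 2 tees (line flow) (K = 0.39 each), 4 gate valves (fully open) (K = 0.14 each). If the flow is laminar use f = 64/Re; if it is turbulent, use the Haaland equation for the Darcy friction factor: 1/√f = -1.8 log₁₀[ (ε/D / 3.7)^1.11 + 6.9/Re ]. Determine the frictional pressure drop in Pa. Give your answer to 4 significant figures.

ṁ = 9319 kg/h = 9319/3600 = 2.589 kg/s.
A = πD²/4 = π(0.06695)²/4 = 0.00352 m²; mean velocity V = ṁ/(ρA) = 2.589/(789.9 · 0.00352) = 0.9309 m/s.
Reynolds number Re = ρVD/μ = 789.9 · 0.9309 · 0.06695 / 0.00216 = 2.279e+04.
Re > 4000 → turbulent. Relative roughness ε/D = 0.00209/0.06695 = 0.0312. Haaland: 1/√f = -1.8 log₁₀[(0.0312/3.7)^1.11 + 6.9/2.279e+04] = -1.8 log₁₀[0.00499 + 0.000303] = 4.097, so f = 0.05956.
Total minor-loss coefficient ΣK = 2·0.39 + 4·0.14 = 1.34.
ΔP = [f·L/D + ΣK]·(ρV²/2) = [0.05956·34.13/0.06695 + 1.34]·(789.9·0.9309²/2) = [30.36 + 1.34]·342.3 = 1.085e+04 Pa.

ΔP ≈ 10850 Pa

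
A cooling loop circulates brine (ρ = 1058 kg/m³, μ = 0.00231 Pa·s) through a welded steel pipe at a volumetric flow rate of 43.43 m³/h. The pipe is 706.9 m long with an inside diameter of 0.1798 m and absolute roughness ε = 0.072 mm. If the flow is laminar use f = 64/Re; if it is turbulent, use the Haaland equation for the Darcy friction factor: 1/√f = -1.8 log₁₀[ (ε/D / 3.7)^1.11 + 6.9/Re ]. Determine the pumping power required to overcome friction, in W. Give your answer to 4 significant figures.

Q = 43.43 m³/h = 43.43/3600 = 0.01206 m³/s.
Cross-sectional area A = πD²/4 = π(0.1798)²/4 = 0.02539 m²; mean velocity V = Q/A = 0.01206/0.02539 = 0.4751 m/s.
Reynolds number Re = ρVD/μ = 1058 · 0.4751 · 0.1798 / 0.00231 = 3.913e+04.
Re > 4000 → turbulent. Relative roughness ε/D = 7.2e-05/0.1798 = 0.0004. Haaland: 1/√f = -1.8 log₁₀[(0.0004/3.7)^1.11 + 6.9/3.913e+04] = -1.8 log₁₀[3.96e-05 + 0.000176] = 6.598, so f = 0.02297.
Darcy-Weisbach: ΔP = f(L/D)(ρV²/2) = 0.02297·(706.9/0.1798)·(1058·0.4751²/2) = 0.02297·3932·119.4 = 1.079e+04 Pa.
Pumping power P = QΔP = 0.01206·1.079e+04 = 130.11 W = 130.1 W.

P ≈ 130.1 W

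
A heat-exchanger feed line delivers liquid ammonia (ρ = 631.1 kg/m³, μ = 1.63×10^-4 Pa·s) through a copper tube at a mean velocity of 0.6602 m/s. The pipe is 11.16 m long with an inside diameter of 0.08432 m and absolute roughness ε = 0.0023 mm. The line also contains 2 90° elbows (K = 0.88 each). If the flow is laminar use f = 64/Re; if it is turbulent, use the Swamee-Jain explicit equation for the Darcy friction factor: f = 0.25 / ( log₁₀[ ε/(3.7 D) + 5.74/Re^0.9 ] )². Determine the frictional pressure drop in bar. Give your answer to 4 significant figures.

ΔP ≈ 0.005254 bar

Reynolds number Re = ρVD/μ = 631.1 · 0.6602 · 0.08432 / 0.000163 = 2.155e+05.
Re > 4000 → turbulent. Relative roughness ε/D = 2.3e-06/0.08432 = 2.73e-05. Swamee-Jain: f = 0.25/(log₁₀[2.73e-05/3.7 + 5.74/2.155e+05^0.9])² = 0.25/(log₁₀[7.37e-06 + 9.09e-05])² = 0.25/(-4.007)² = 0.01557.
Total minor-loss coefficient ΣK = 2·0.88 = 1.76.
ΔP = [f·L/D + ΣK]·(ρV²/2) = [0.01557·11.16/0.08432 + 1.76]·(631.1·0.6602²/2) = [2.06 + 1.76]·137.5 = 525.4 Pa.
ΔP = 525.4 Pa = 0.005254 bar.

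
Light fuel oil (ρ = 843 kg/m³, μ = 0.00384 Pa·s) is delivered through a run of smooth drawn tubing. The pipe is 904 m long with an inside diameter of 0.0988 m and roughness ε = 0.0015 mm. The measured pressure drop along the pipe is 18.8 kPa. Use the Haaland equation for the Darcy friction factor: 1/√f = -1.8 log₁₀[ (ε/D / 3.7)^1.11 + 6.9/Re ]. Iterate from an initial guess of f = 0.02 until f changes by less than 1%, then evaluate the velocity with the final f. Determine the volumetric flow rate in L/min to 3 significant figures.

Q ≈ 178 L/min

Rearranging Darcy-Weisbach: V = √(2·ΔP·D/(f·L·ρ)). With ε/D = 1.5e-06/0.0988 = 1.52e-05, iterate starting from f = 0.02:
  f = 0.02 → V = √(2·1.88e+04·0.0988/(0.02·904·843)) = 0.4937 m/s; Re = ρVD/μ = 1.071e+04; f → 0.03033
  f = 0.03033 → V = 0.4009 m/s; Re = 8696; f → 0.03212
  f = 0.03212 → V = 0.3896 m/s; Re = 8450; f → 0.03238
Converged (Δf/f < 1%). With the final f = 0.03238: V = √(2·1.88e+04·0.0988/(0.03238·904·843)) = 0.388 m/s.
Q = V·A = 0.388·(π/4·0.0988²) = 0.002975 m³/s = 178 L/min.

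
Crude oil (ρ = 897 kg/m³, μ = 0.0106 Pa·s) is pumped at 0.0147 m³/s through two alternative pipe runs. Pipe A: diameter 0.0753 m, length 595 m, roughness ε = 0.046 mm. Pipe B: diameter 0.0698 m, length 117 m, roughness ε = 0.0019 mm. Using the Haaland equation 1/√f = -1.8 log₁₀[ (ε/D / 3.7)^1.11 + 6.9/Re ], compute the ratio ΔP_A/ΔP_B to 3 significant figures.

ΔP_A/ΔP_B ≈ 3.70

Pipe A: V = Q/A = 0.0147/0.004453 = 3.301 m/s; Re = 2.103e+04; ε/D = 0.000611; Haaland → f = 0.02658; ΔP_A = f(L/D)(ρV²/2) = 1.027e+06 Pa.
Pipe B: V = Q/A = 0.0147/0.003826 = 3.842 m/s; Re = 2.269e+04; ε/D = 2.72e-05; Haaland → f = 0.02499; ΔP_B = f(L/D)(ρV²/2) = 2.773e+05 Pa.
ΔP_A/ΔP_B = 1.027e+06/2.773e+05 = 3.70.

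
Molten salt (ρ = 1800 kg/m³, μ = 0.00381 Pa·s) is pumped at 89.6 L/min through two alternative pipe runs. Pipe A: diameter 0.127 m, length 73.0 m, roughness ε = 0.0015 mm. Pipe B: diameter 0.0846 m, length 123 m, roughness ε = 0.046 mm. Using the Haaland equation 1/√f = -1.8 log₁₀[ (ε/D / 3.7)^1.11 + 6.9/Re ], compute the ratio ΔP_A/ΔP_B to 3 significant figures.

ΔP_A/ΔP_B ≈ 0.0853

Pipe A: V = Q/A = 0.001493/0.01267 = 0.1179 m/s; Re = 7073; ε/D = 1.18e-05; Haaland → f = 0.03406; ΔP_A = f(L/D)(ρV²/2) = 244.8 Pa.
Pipe B: V = Q/A = 0.001493/0.005621 = 0.2657 m/s; Re = 1.062e+04; ε/D = 0.000544; Haaland → f = 0.03108; ΔP_B = f(L/D)(ρV²/2) = 2870 Pa.
ΔP_A/ΔP_B = 244.8/2870 = 0.0853.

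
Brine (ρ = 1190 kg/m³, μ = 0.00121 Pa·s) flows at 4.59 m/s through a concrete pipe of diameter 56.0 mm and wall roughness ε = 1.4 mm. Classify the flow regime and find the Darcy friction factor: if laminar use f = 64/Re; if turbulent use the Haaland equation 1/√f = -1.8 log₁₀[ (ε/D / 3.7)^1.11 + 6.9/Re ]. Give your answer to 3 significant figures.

f ≈ 0.0533

Re = ρVD/μ = 1190·4.59·0.056/0.00121 = 2.528e+05.
Re > 4000 → turbulent. ε/D = 0.0014/0.056 = 0.025; Haaland: 1/√f = -1.8 log₁₀[0.0039 + 2.73e-05] = 4.331, so f = 0.05332.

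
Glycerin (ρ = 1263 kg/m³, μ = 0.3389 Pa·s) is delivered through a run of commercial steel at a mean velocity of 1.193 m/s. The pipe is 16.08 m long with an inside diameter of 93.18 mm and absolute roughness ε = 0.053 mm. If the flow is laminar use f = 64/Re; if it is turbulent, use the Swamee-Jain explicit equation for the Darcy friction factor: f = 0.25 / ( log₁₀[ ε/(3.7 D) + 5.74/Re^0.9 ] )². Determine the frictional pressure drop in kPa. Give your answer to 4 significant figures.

Reynolds number Re = ρVD/μ = 1263 · 1.193 · 0.09318 / 0.339 = 414.3.
Re < 2300 → laminar flow, so f = 64/Re = 64/414.3 = 0.1545 (the turbulent correlation is not needed).
Darcy-Weisbach: ΔP = f(L/D)(ρV²/2) = 0.1545·(16.08/0.09318)·(1263·1.193²/2) = 0.1545·172.6·898.8 = 2.396e+04 Pa.
ΔP = 2.396e+04 Pa = 23.96 kPa.

ΔP ≈ 23.96 kPa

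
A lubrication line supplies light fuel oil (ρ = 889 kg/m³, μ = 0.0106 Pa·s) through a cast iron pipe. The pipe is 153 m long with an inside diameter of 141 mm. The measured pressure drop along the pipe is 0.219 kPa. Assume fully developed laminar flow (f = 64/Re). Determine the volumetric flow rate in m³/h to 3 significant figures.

For laminar flow, f = 64/Re with Re = ρVD/μ, so Darcy-Weisbach reduces to ΔP = 32μLV/D². Solving for V: V = ΔP·D²/(32μL) = 219·(0.141)²/(32·0.0106·153) = 0.08389 m/s.
Check: Re = ρVD/μ = 889·0.08389·0.141/0.0106 = 992.1 < 2300, so the laminar assumption holds.
Q = V·A = 0.08389·(π/4·0.141²) = 0.00131 m³/s = 4.72 m³/h.

Q ≈ 4.72 m³/h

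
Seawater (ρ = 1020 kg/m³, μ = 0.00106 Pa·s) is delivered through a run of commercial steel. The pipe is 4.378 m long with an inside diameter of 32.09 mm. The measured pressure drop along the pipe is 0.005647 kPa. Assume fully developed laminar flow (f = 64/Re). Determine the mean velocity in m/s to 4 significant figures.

V ≈ 0.03916 m/s

For laminar flow, f = 64/Re with Re = ρVD/μ, so Darcy-Weisbach reduces to ΔP = 32μLV/D². Solving for V: V = ΔP·D²/(32μL) = 5.647·(0.03209)²/(32·0.00106·4.378) = 0.03916 m/s.
Check: Re = ρVD/μ = 1020·0.03916·0.03209/0.00106 = 1209 < 2300, so the laminar assumption holds.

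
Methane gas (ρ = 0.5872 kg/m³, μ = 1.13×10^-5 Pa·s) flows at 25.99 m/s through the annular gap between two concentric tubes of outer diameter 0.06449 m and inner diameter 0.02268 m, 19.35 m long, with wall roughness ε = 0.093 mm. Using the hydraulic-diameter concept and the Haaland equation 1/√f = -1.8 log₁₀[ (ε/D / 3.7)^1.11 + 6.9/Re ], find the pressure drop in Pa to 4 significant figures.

Hydraulic diameter D_h = 4A/P = D_o - D_i = 0.06449 - 0.02268 = 0.04181 m.
Re = ρVD_h/μ = 0.5872·25.99·0.04181/1.13e-05 = 5.647e+04.
ε/D_h = 9.3e-05/0.04181 = 0.00222; Haaland gives 1/√f = -1.8 log₁₀[0.000266+0.000122] = 6.14, so f = 0.02653.
ΔP = f(L/D_h)(ρV²/2) = 0.02653·19.35/0.04181·198.3 = 2435 Pa.

ΔP ≈ 2435 Pa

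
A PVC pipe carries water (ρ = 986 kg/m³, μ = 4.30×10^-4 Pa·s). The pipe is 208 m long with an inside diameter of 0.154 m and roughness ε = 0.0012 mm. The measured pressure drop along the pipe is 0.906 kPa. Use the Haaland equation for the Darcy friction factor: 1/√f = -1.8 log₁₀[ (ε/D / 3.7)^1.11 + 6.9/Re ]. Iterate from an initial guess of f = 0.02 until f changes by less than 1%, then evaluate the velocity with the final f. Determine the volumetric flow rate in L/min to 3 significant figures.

Q ≈ 308 L/min

Rearranging Darcy-Weisbach: V = √(2·ΔP·D/(f·L·ρ)). With ε/D = 1.2e-06/0.154 = 7.79e-06, iterate starting from f = 0.02:
  f = 0.02 → V = √(2·906·0.154/(0.02·208·986)) = 0.2608 m/s; Re = ρVD/μ = 9.211e+04; f → 0.01816
  f = 0.01816 → V = 0.2737 m/s; Re = 9.666e+04; f → 0.01798
  f = 0.01798 → V = 0.2751 m/s; Re = 9.715e+04; f → 0.01796
Converged (Δf/f < 1%). With the final f = 0.01796: V = √(2·906·0.154/(0.01796·208·986)) = 0.2752 m/s.
Q = V·A = 0.2752·(π/4·0.154²) = 0.005127 m³/s = 308 L/min.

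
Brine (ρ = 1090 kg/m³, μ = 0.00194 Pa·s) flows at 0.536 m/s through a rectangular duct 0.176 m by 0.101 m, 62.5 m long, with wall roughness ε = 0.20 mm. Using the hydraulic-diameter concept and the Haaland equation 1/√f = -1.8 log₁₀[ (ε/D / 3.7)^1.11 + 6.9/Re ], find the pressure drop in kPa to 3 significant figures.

Hydraulic diameter D_h = 4A/P = 4·(0.176·0.101)/(2·(0.176+0.101)) = 0.0711/0.554 = 0.1283 m.
Re = ρVD_h/μ = 1090·0.536·0.1283/0.00194 = 3.865e+04.
ε/D_h = 0.0002/0.1283 = 0.00156; Haaland gives 1/√f = -1.8 log₁₀[0.000179+0.000179] = 6.204, so f = 0.02598.
ΔP = f(L/D_h)(ρV²/2) = 0.02598·62.5/0.1283·156.6 = 1981 Pa.
ΔP = 1.98 kPa.

ΔP ≈ 1.98 kPa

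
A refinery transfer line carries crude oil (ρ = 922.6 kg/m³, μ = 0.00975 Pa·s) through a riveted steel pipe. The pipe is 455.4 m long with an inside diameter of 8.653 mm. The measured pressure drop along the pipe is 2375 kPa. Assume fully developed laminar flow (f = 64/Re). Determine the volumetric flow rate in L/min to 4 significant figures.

For laminar flow, f = 64/Re with Re = ρVD/μ, so Darcy-Weisbach reduces to ΔP = 32μLV/D². Solving for V: V = ΔP·D²/(32μL) = 2.375e+06·(0.008653)²/(32·0.00975·455.4) = 1.252 m/s.
Check: Re = ρVD/μ = 922.6·1.252·0.008653/0.00975 = 1025 < 2300, so the laminar assumption holds.
Q = V·A = 1.252·(π/4·0.008653²) = 7.36e-05 m³/s = 4.416 L/min.

Q ≈ 4.416 L/min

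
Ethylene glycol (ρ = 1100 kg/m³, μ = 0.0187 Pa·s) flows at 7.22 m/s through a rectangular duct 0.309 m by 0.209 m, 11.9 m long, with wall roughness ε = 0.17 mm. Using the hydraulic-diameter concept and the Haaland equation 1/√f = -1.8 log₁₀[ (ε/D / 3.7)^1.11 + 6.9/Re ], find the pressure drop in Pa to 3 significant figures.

Hydraulic diameter D_h = 4A/P = 4·(0.309·0.209)/(2·(0.309+0.209)) = 0.2583/1.036 = 0.2493 m.
Re = ρVD_h/μ = 1100·7.22·0.2493/0.0187 = 1.059e+05.
ε/D_h = 0.00017/0.2493 = 0.000682; Haaland gives 1/√f = -1.8 log₁₀[7.16e-05+6.52e-05] = 6.956, so f = 0.02067.
ΔP = f(L/D_h)(ρV²/2) = 0.02067·11.9/0.2493·2.867e+04 = 2.828e+04 Pa.

ΔP ≈ 28300 Pa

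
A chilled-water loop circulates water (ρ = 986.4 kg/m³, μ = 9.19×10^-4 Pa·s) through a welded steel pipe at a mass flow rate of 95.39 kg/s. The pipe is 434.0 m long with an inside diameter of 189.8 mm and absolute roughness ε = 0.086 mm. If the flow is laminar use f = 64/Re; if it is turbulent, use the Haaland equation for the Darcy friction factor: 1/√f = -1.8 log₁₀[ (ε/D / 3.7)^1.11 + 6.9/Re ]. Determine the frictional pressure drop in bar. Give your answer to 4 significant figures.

ΔP ≈ 2.244 bar

A = πD²/4 = π(0.1898)²/4 = 0.02829 m²; mean velocity V = ṁ/(ρA) = 95.39/(986.4 · 0.02829) = 3.418 m/s.
Reynolds number Re = ρVD/μ = 986.4 · 3.418 · 0.1898 / 0.000919 = 6.963e+05.
Re > 4000 → turbulent. Relative roughness ε/D = 8.6e-05/0.1898 = 0.000453. Haaland: 1/√f = -1.8 log₁₀[(0.000453/3.7)^1.11 + 6.9/6.963e+05] = -1.8 log₁₀[4.55e-05 + 9.91e-06] = 7.662, so f = 0.01703.
Darcy-Weisbach: ΔP = f(L/D)(ρV²/2) = 0.01703·(434/0.1898)·(986.4·3.418²/2) = 0.01703·2287·5762 = 2.244e+05 Pa.
ΔP = 2.244e+05 Pa = 2.244 bar.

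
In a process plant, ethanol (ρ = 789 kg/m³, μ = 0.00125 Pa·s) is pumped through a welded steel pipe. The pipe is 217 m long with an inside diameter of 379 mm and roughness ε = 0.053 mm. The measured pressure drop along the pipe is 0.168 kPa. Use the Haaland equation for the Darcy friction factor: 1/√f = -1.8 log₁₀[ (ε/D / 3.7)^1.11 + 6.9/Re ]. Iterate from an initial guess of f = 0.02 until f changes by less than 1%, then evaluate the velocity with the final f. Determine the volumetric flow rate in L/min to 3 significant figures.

Rearranging Darcy-Weisbach: V = √(2·ΔP·D/(f·L·ρ)). With ε/D = 5.3e-05/0.379 = 0.00014, iterate starting from f = 0.02:
  f = 0.02 → V = √(2·168·0.379/(0.02·217·789)) = 0.1928 m/s; Re = ρVD/μ = 4.613e+04; f → 0.02148
  f = 0.02148 → V = 0.1861 m/s; Re = 4.452e+04; f → 0.02164
Converged (Δf/f < 1%). With the final f = 0.02164: V = √(2·168·0.379/(0.02164·217·789)) = 0.1854 m/s.
Q = V·A = 0.1854·(π/4·0.379²) = 0.02091 m³/s = 1250 L/min.

Q ≈ 1250 L/min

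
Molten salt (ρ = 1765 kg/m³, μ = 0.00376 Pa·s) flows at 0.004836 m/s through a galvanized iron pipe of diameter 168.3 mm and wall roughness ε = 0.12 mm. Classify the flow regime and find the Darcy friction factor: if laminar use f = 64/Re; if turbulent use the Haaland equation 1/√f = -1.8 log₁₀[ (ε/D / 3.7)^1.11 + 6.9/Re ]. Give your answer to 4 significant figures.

f ≈ 0.1675

Re = ρVD/μ = 1765·0.004836·0.1683/0.00376 = 382.1.
Re < 2300 → laminar, so f = 64/Re = 0.1675 (roughness is irrelevant in laminar flow).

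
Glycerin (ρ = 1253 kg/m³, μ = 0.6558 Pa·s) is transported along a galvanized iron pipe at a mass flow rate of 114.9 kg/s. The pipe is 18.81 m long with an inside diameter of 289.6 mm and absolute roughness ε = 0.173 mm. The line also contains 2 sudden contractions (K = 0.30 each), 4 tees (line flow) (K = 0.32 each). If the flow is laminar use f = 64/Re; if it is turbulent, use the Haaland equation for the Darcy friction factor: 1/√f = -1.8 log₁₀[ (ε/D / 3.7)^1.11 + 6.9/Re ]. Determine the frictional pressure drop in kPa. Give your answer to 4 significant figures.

A = πD²/4 = π(0.2896)²/4 = 0.06587 m²; mean velocity V = ṁ/(ρA) = 114.9/(1253 · 0.06587) = 1.392 m/s.
Reynolds number Re = ρVD/μ = 1253 · 1.392 · 0.2896 / 0.656 = 770.3.
Re < 2300 → laminar flow, so f = 64/Re = 64/770.3 = 0.08308 (the turbulent correlation is not needed).
Total minor-loss coefficient ΣK = 2·0.3 + 4·0.32 = 1.88.
ΔP = [f·L/D + ΣK]·(ρV²/2) = [0.08308·18.81/0.2896 + 1.88]·(1253·1.392²/2) = [5.396 + 1.88]·1214 = 8835 Pa.
ΔP = 8835 Pa = 8.835 kPa.

ΔP ≈ 8.835 kPa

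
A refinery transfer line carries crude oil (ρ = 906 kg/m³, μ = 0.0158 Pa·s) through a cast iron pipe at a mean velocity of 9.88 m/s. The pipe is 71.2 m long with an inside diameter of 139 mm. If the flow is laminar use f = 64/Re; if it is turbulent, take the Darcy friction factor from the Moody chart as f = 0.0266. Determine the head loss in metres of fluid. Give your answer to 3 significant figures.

h_f ≈ 67.8 m

Reynolds number Re = ρVD/μ = 906 · 9.88 · 0.139 / 0.0158 = 7.875e+04.
Re > 4000 → turbulent; use the Moody-chart value f = 0.0266.
Darcy-Weisbach: ΔP = f(L/D)(ρV²/2) = 0.0266·(71.2/0.139)·(906·9.88²/2) = 0.0266·512.2·4.422e+04 = 6.025e+05 Pa.
Head loss h_f = ΔP/(ρg) = 6.025e+05/(906·9.81) = 67.8 m.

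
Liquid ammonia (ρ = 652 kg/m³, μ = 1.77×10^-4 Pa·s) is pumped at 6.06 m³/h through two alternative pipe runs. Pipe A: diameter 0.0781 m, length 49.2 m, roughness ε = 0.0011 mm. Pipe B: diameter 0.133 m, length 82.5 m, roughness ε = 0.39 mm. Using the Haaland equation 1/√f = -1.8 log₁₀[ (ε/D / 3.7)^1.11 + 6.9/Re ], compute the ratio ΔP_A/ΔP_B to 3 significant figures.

ΔP_A/ΔP_B ≈ 5.44

Pipe A: V = Q/A = 0.001683/0.004791 = 0.3514 m/s; Re = 1.011e+05; ε/D = 1.41e-05; Haaland → f = 0.01784; ΔP_A = f(L/D)(ρV²/2) = 452.3 Pa.
Pipe B: V = Q/A = 0.001683/0.01389 = 0.1212 m/s; Re = 5.936e+04; ε/D = 0.00293; Haaland → f = 0.02799; ΔP_B = f(L/D)(ρV²/2) = 83.08 Pa.
ΔP_A/ΔP_B = 452.3/83.08 = 5.44.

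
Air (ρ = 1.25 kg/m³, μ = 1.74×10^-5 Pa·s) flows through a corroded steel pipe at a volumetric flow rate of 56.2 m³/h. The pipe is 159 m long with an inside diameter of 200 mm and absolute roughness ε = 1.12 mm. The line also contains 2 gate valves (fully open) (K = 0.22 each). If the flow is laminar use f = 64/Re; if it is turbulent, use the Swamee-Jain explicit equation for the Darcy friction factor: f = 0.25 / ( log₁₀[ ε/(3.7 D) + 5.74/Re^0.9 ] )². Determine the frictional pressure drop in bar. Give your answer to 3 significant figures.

ΔP ≈ 5.14×10^-5 bar

Q = 56.2 m³/h = 56.2/3600 = 0.01561 m³/s.
Cross-sectional area A = πD²/4 = π(0.2)²/4 = 0.03142 m²; mean velocity V = Q/A = 0.01561/0.03142 = 0.4969 m/s.
Reynolds number Re = ρVD/μ = 1.25 · 0.4969 · 0.2 / 1.74e-05 = 7140.
Re > 4000 → turbulent. Relative roughness ε/D = 0.00112/0.2 = 0.0056. Swamee-Jain: f = 0.25/(log₁₀[0.0056/3.7 + 5.74/7140^0.9])² = 0.25/(log₁₀[0.00151 + 0.00195])² = 0.25/(-2.46)² = 0.04131.
Total minor-loss coefficient ΣK = 2·0.22 = 0.44.
ΔP = [f·L/D + ΣK]·(ρV²/2) = [0.04131·159/0.2 + 0.44]·(1.25·0.4969²/2) = [32.84 + 0.44]·0.1543 = 5.136 Pa.
ΔP = 5.136 Pa = 5.14×10^-5 bar.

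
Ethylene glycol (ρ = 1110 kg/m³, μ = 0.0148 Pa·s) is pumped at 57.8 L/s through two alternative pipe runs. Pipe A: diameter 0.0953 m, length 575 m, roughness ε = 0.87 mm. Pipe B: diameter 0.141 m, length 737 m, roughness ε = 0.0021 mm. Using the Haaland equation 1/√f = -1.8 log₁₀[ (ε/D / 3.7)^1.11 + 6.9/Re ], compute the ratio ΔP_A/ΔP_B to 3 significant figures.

Pipe A: V = Q/A = 0.0578/0.007133 = 8.103 m/s; Re = 5.792e+04; ε/D = 0.00913; Haaland → f = 0.03784; ΔP_A = f(L/D)(ρV²/2) = 8.321e+06 Pa.
Pipe B: V = Q/A = 0.0578/0.01561 = 3.702 m/s; Re = 3.915e+04; ε/D = 1.49e-05; Haaland → f = 0.02193; ΔP_B = f(L/D)(ρV²/2) = 8.718e+05 Pa.
ΔP_A/ΔP_B = 8.321e+06/8.718e+05 = 9.54.

ΔP_A/ΔP_B ≈ 9.54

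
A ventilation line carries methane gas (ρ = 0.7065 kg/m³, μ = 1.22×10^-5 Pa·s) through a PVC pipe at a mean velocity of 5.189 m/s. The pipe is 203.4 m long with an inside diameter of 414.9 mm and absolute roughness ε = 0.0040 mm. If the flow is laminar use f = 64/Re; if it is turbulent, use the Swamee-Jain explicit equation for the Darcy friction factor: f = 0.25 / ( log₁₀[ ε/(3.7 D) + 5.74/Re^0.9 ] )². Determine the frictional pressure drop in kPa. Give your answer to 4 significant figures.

Reynolds number Re = ρVD/μ = 0.7065 · 5.189 · 0.4149 / 1.22e-05 = 1.247e+05.
Re > 4000 → turbulent. Relative roughness ε/D = 4e-06/0.4149 = 9.64e-06. Swamee-Jain: f = 0.25/(log₁₀[9.64e-06/3.7 + 5.74/1.247e+05^0.9])² = 0.25/(log₁₀[2.61e-06 + 0.000149])² = 0.25/(-3.82)² = 0.01713.
Darcy-Weisbach: ΔP = f(L/D)(ρV²/2) = 0.01713·(203.4/0.4149)·(0.7065·5.189²/2) = 0.01713·490.2·9.512 = 79.9 Pa.
ΔP = 79.9 Pa = 0.07990 kPa.

ΔP ≈ 0.07990 kPa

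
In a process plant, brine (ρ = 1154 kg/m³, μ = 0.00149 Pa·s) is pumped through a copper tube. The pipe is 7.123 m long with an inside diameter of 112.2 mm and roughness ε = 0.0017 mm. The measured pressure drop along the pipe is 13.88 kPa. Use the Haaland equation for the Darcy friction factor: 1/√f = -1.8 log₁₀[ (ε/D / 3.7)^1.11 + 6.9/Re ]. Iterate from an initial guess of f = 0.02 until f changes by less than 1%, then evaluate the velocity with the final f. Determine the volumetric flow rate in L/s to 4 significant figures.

Rearranging Darcy-Weisbach: V = √(2·ΔP·D/(f·L·ρ)). With ε/D = 1.7e-06/0.1122 = 1.52e-05, iterate starting from f = 0.02:
  f = 0.02 → V = √(2·1.388e+04·0.1122/(0.02·7.123·1154)) = 4.353 m/s; Re = ρVD/μ = 3.782e+05; f → 0.01389
  f = 0.01389 → V = 5.224 m/s; Re = 4.54e+05; f → 0.01346
  f = 0.01346 → V = 5.307 m/s; Re = 4.611e+05; f → 0.01342
Converged (Δf/f < 1%). With the final f = 0.01342: V = √(2·1.388e+04·0.1122/(0.01342·7.123·1154)) = 5.314 m/s.
Q = V·A = 5.314·(π/4·0.1122²) = 0.05254 m³/s = 52.54 L/s.

Q ≈ 52.54 L/s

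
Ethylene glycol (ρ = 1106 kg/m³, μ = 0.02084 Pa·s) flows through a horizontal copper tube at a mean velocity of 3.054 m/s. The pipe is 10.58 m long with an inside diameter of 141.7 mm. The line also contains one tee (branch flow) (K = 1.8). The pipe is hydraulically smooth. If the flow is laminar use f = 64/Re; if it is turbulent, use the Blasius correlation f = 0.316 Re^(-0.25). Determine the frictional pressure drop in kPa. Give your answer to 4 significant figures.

ΔP ≈ 19.17 kPa

Reynolds number Re = ρVD/μ = 1106 · 3.054 · 0.1417 / 0.0208 = 2.297e+04.
Re > 4000 → turbulent. Smooth-pipe (Blasius): f = 0.316 Re^(-0.25) = 0.316/(2.297e+04)^0.25 = 0.02567.
Total minor-loss coefficient ΣK = 1·1.8 = 1.8.
ΔP = [f·L/D + ΣK]·(ρV²/2) = [0.02567·10.58/0.1417 + 1.8]·(1106·3.054²/2) = [1.917 + 1.8]·5158 = 1.917e+04 Pa.
ΔP = 1.917e+04 Pa = 19.17 kPa.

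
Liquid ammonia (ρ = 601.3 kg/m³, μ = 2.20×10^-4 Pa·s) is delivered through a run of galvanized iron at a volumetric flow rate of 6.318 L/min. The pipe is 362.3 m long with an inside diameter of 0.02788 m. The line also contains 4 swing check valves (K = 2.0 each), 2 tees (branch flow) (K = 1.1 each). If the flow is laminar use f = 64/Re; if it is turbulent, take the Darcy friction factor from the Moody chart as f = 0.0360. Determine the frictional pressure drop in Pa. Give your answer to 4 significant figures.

Q = 6.318 L/min = 6.318/60000 = 0.0001053 m³/s.
Cross-sectional area A = πD²/4 = π(0.02788)²/4 = 0.0006105 m²; mean velocity V = Q/A = 0.0001053/0.0006105 = 0.1725 m/s.
Reynolds number Re = ρVD/μ = 601.3 · 0.1725 · 0.02788 / 0.00022 = 1.314e+04.
Re > 4000 → turbulent; use the Moody-chart value f = 0.0360.
Total minor-loss coefficient ΣK = 4·2 + 2·1.1 = 10.2.
ΔP = [f·L/D + ΣK]·(ρV²/2) = [0.036·362.3/0.02788 + 10.2]·(601.3·0.1725²/2) = [467.8 + 10.2]·8.945 = 4276 Pa.

ΔP ≈ 4276 Pa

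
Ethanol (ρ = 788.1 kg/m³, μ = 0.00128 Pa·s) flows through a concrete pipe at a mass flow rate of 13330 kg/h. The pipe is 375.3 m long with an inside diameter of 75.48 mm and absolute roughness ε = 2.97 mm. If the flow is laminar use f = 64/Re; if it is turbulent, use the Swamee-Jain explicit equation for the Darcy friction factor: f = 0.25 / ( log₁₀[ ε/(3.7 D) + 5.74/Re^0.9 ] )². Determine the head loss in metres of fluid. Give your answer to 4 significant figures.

h_f ≈ 18.19 m

ṁ = 13330 kg/h = 13330/3600 = 3.703 kg/s.
A = πD²/4 = π(0.07548)²/4 = 0.004475 m²; mean velocity V = ṁ/(ρA) = 3.703/(788.1 · 0.004475) = 1.05 m/s.
Reynolds number Re = ρVD/μ = 788.1 · 1.05 · 0.07548 / 0.00128 = 4.88e+04.
Re > 4000 → turbulent. Relative roughness ε/D = 0.00297/0.07548 = 0.0393. Swamee-Jain: f = 0.25/(log₁₀[0.0393/3.7 + 5.74/4.88e+04^0.9])² = 0.25/(log₁₀[0.0106 + 0.000346])² = 0.25/(-1.959)² = 0.06512.
Darcy-Weisbach: ΔP = f(L/D)(ρV²/2) = 0.06512·(375.3/0.07548)·(788.1·1.05²/2) = 0.06512·4972·434.4 = 1.407e+05 Pa.
Head loss h_f = ΔP/(ρg) = 1.407e+05/(788.1·9.81) = 18.19 m.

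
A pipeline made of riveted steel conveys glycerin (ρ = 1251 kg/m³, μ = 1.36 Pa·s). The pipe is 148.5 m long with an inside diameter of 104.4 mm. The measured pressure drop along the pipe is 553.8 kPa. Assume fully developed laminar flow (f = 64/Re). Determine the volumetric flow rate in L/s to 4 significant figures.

For laminar flow, f = 64/Re with Re = ρVD/μ, so Darcy-Weisbach reduces to ΔP = 32μLV/D². Solving for V: V = ΔP·D²/(32μL) = 5.538e+05·(0.1044)²/(32·1.36·148.5) = 0.934 m/s.
Check: Re = ρVD/μ = 1251·0.934·0.1044/1.36 = 89.69 < 2300, so the laminar assumption holds.
Q = V·A = 0.934·(π/4·0.1044²) = 0.007995 m³/s = 7.995 L/s.

Q ≈ 7.995 L/s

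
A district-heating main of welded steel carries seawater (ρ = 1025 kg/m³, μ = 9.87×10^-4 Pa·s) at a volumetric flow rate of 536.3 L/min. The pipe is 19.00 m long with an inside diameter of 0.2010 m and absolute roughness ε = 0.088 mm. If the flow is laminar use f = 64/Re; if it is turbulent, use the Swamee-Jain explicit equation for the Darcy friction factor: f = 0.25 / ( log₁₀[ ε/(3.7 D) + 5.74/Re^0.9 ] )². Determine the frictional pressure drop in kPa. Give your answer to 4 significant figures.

ΔP ≈ 0.08382 kPa

Q = 536.3 L/min = 536.3/60000 = 0.008938 m³/s.
Cross-sectional area A = πD²/4 = π(0.201)²/4 = 0.03173 m²; mean velocity V = Q/A = 0.008938/0.03173 = 0.2817 m/s.
Reynolds number Re = ρVD/μ = 1025 · 0.2817 · 0.201 / 0.000987 = 5.88e+04.
Re > 4000 → turbulent. Relative roughness ε/D = 8.8e-05/0.201 = 0.000438. Swamee-Jain: f = 0.25/(log₁₀[0.000438/3.7 + 5.74/5.88e+04^0.9])² = 0.25/(log₁₀[0.000118 + 0.000293])² = 0.25/(-3.386)² = 0.0218.
Darcy-Weisbach: ΔP = f(L/D)(ρV²/2) = 0.0218·(19/0.201)·(1025·0.2817²/2) = 0.0218·94.53·40.67 = 83.82 Pa.
ΔP = 83.82 Pa = 0.08382 kPa.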